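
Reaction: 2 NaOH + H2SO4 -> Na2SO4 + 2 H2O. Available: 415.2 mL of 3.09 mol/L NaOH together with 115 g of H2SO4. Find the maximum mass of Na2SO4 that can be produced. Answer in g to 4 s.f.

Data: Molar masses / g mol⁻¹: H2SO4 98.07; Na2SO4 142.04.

n(NaOH) = 3.09 × 415.2/1000 = 1.283 mol
n(H2SO4) = 115.0 / 98.07 = 1.173 mol
n/ν → NaOH: 0.6415, H2SO4: 1.173; NaOH is limiting.
n(Na2SO4) = (1/2) × 1.283 = 0.6415 mol
mass = 0.6415 × 142.04 = 91.12 g

91.12 g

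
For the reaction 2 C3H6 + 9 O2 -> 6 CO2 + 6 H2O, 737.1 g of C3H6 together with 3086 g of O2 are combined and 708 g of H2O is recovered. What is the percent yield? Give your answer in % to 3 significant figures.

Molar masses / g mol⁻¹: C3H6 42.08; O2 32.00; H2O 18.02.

74.8 %

n(C3H6) = 737.1 / 42.08 = 17.52 mol
n(O2) = 3086 / 32.00 = 96.44 mol
n/ν → C3H6: 8.760, O2: 10.72; C3H6 is limiting.
theoretical n(H2O) = (6/2) × 17.52 = 52.56 mol → 947.1 g
% yield = 708 / 947.1 × 100 = 74.75 %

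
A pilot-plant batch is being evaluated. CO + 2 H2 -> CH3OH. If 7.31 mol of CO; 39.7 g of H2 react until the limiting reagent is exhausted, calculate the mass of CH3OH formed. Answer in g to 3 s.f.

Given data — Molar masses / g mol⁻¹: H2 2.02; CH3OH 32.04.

234 g

n(CO) = 7.310 mol
n(H2) = 39.70 / 2.02 = 19.65 mol
n/ν for CO = 7.310/1 = 7.310
n/ν for H2 = 19.65/2 = 9.825
Smallest n/ν is CO → limiting reagent.
n(CH3OH) = (1/1) × 7.310 = 7.310 mol
mass = 7.310 × 32.04 = 234.2 g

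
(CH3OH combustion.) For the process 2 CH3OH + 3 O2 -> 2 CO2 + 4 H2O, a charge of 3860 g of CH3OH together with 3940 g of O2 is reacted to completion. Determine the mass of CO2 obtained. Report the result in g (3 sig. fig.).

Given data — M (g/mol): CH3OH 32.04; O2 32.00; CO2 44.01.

3610 g

n(CH3OH) = 3860 / 32.04 = 120.5 mol
n(O2) = 3940 / 32.00 = 123.1 mol
n/ν → CH3OH: 60.25, O2: 41.03; O2 is limiting.
n(CO2) = (2/3) × 123.1 = 82.07 mol
mass = 82.07 × 44.01 = 3612 g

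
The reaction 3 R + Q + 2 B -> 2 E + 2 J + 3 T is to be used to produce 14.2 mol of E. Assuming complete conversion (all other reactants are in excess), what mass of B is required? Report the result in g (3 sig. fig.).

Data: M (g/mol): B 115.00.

n(E) = 14.20 mol
n(B) = (2/2) × 14.20 = 14.20 mol
mass = 14.20 × 115.00 = 1633 g

1630 g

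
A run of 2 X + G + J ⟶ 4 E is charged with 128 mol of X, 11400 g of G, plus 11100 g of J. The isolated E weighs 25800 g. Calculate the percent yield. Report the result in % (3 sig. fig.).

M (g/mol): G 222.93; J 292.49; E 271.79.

n(X) = 128.0 mol
n(G) = 11400 / 222.93 = 51.14 mol
n(J) = 11100 / 292.49 = 37.95 mol
n/ν → X: 64.00, G: 51.14, J: 37.95; J is limiting.
theoretical n(E) = (4/1) × 37.95 = 151.8 mol → 41260 g
% yield = 25800 / 41260 × 100 = 62.53 %

62.5 %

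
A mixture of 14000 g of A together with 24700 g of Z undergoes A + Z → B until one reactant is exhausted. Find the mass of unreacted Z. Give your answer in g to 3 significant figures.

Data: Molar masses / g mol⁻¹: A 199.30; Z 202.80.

n(A) = 14000 / 199.30 = 70.25 mol
n(Z) = 24700 / 202.80 = 121.8 mol
n/ν for A = 70.25/1 = 70.25
n/ν for Z = 121.8/1 = 121.8
Smallest n/ν is A → limiting reagent.
Z consumed = (1/1) × 70.25 = 70.25 mol
Z remaining = 121.8 − 70.25 = 51.55 mol
mass = 51.55 × 202.80 = 10450 g

10500 g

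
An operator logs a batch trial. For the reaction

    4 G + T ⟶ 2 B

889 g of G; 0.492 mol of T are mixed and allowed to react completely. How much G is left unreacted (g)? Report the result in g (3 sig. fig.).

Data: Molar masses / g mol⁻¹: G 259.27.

n(G) = 889.0 / 259.27 = 3.429 mol
n(T) = 0.4920 mol
n/ν for G = 3.429/4 = 0.8573
n/ν for T = 0.4920/1 = 0.4920
Smallest n/ν is T → limiting reagent.
G consumed = (4/1) × 0.4920 = 1.968 mol
G remaining = 3.429 − 1.968 = 1.461 mol
mass = 1.461 × 259.27 = 378.8 g

379 g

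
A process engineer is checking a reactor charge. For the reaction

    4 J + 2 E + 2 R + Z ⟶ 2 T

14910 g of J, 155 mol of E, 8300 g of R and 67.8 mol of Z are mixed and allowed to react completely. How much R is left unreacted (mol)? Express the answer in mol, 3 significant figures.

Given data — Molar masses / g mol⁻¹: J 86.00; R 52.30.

n(J) = 14910 / 86.00 = 173.4 mol
n(E) = 155.0 mol
n(R) = 8300 / 52.30 = 158.7 mol
n(Z) = 67.80 mol
n/ν for J = 173.4/4 = 43.35
n/ν for E = 155.0/2 = 77.50
n/ν for R = 158.7/2 = 79.35
n/ν for Z = 67.80/1 = 67.80
Smallest n/ν is J → limiting reagent.
R consumed = (2/4) × 173.4 = 86.70 mol
R remaining = 158.7 − 86.70 = 72.00 mol

72.0 mol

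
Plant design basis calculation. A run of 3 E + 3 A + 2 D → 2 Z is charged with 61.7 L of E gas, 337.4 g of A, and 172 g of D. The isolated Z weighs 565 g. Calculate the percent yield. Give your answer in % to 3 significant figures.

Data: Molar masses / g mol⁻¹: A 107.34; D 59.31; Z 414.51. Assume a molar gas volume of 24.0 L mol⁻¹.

n(E) = 61.70 / 24.0 = 2.571 mol
n(A) = 337.4 / 107.34 = 3.143 mol
n(D) = 172.0 / 59.31 = 2.900 mol
n/ν for E = 2.571/3 = 0.8570
n/ν for A = 3.143/3 = 1.048
n/ν for D = 2.900/2 = 1.450
Smallest n/ν is E → limiting reagent.
theoretical n(Z) = (2/3) × 2.571 = 1.714 mol → 710.5 g
% yield = 565 / 710.5 × 100 = 79.52 %

79.5 %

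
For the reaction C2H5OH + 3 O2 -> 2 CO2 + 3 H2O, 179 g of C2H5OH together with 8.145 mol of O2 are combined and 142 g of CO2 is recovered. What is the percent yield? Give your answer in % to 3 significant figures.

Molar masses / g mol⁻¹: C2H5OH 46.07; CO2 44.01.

n(C2H5OH) = 179.0 / 46.07 = 3.885 mol
n(O2) = 8.145 mol
n/ν for C2H5OH = 3.885/1 = 3.885
n/ν for O2 = 8.145/3 = 2.715
Smallest n/ν is O2 → limiting reagent.
theoretical n(CO2) = (2/3) × 8.145 = 5.430 mol → 239.0 g
% yield = 142 / 239.0 × 100 = 59.41 %

59.4 %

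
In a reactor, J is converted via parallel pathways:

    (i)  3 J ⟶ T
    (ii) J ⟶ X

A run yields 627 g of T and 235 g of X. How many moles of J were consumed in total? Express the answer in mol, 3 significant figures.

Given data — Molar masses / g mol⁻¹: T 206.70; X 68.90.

n(T) = 627 / 206.70 = 3.033 mol
n(X) = 235 / 68.90 = 3.411 mol
n(J) via (i) = (3/1)×3.033 = 9.099 mol
n(J) via (ii) = (1/1)×3.411 = 3.411 mol
total n(J) = 9.099 + 3.411 = 12.51 mol

12.5 mol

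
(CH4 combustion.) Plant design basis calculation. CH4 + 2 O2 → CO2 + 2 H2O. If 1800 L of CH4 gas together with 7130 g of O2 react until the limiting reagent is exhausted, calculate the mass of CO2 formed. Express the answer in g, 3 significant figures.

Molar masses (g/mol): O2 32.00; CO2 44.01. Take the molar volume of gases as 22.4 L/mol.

n(CH4) = 1800 / 22.4 = 80.36 mol
n(O2) = 7130 / 32.00 = 222.8 mol
n/ν → CH4: 80.36, O2: 111.4; CH4 is limiting.
n(CO2) = (1/1) × 80.36 = 80.36 mol
mass = 80.36 × 44.01 = 3537 g

3540 g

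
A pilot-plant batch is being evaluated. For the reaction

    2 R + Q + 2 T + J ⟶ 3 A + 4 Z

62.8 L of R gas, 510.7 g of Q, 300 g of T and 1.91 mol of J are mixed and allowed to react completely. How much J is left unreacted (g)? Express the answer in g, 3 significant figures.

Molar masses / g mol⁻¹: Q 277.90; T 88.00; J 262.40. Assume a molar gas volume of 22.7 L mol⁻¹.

138 g

n(R) = 62.80 / 22.7 = 2.767 mol
n(Q) = 510.7 / 277.90 = 1.838 mol
n(T) = 300.0 / 88.00 = 3.409 mol
n(J) = 1.910 mol
n/ν for R = 2.767/2 = 1.384
n/ν for Q = 1.838/1 = 1.838
n/ν for T = 3.409/2 = 1.705
n/ν for J = 1.910/1 = 1.910
Smallest n/ν is R → limiting reagent.
J consumed = (1/2) × 2.767 = 1.384 mol
J remaining = 1.910 − 1.384 = 0.5260 mol
mass = 0.5260 × 262.40 = 138.0 g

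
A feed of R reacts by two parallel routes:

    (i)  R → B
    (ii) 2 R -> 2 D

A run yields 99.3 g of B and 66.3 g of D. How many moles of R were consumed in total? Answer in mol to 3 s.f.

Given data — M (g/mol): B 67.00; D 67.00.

n(B) = 99.3 / 67.00 = 1.482 mol
n(D) = 66.3 / 67.00 = 0.9896 mol
n(R) via (i) = (1/1)×1.482 = 1.482 mol
n(R) via (ii) = (2/2)×0.9896 = 0.9896 mol
total n(R) = 1.482 + 0.9896 = 2.472 mol

2.47 mol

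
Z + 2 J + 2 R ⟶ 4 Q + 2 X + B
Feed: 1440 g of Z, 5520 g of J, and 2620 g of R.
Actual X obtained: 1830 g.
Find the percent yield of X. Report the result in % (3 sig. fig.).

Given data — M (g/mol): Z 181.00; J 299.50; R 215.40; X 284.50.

52.9 %

n(Z) = 1440 / 181.00 = 7.956 mol
n(J) = 5520 / 299.50 = 18.43 mol
n(R) = 2620 / 215.40 = 12.16 mol
n/ν → Z: 7.956, J: 9.215, R: 6.080; R is limiting.
theoretical n(X) = (2/2) × 12.16 = 12.16 mol → 3460 g
% yield = 1830 / 3460 × 100 = 52.89 %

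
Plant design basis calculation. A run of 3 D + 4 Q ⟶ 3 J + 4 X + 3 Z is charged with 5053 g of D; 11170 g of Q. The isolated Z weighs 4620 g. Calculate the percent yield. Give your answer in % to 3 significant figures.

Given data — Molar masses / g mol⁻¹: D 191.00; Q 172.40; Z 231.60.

n(D) = 5053 / 191.00 = 26.46 mol
n(Q) = 11170 / 172.40 = 64.79 mol
n/ν for D = 26.46/3 = 8.820
n/ν for Q = 64.79/4 = 16.20
Smallest n/ν is D → limiting reagent.
theoretical n(Z) = (3/3) × 26.46 = 26.46 mol → 6128 g
% yield = 4620 / 6128 × 100 = 75.39 %

75.4 %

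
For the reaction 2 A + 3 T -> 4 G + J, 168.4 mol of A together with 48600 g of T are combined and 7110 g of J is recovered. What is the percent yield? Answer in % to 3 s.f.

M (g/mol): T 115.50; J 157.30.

n(A) = 168.4 mol
n(T) = 48600 / 115.50 = 420.8 mol
n/ν for A = 168.4/2 = 84.20
n/ν for T = 420.8/3 = 140.3
Smallest n/ν is A → limiting reagent.
theoretical n(J) = (1/2) × 168.4 = 84.20 mol → 13240 g
% yield = 7110 / 13240 × 100 = 53.70 %

53.7 %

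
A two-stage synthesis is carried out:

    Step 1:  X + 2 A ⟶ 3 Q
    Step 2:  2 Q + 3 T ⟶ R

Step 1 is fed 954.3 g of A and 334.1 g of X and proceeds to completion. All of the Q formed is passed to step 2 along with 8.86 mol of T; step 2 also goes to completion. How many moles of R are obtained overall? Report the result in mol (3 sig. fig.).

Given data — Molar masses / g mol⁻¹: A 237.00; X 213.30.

2.35 mol

Step 1:
n(A) = 954.3 / 237.00 = 4.027 mol
n(X) = 334.1 / 213.30 = 1.566 mol
n/ν for A = 4.027/2 = 2.014
n/ν for X = 1.566/1 = 1.566
Smallest n/ν is X → limiting reagent.
n(Q) produced = (3/1) × 1.566 = 4.698 mol
Step 2:
n(Q) available = 4.698 mol
n(T) = 8.860 mol
n/ν for Q = 4.698/2 = 2.349
n/ν for T = 8.860/3 = 2.953
Smallest n/ν is Q → limiting reagent.
n(R) = (1/2) × 4.698 = 2.349 mol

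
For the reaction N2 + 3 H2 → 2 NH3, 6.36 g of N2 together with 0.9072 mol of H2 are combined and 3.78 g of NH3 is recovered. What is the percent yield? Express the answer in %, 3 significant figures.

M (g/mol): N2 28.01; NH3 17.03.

n(N2) = 6.360 / 28.01 = 0.2271 mol
n(H2) = 0.9072 mol
n/ν for N2 = 0.2271/1 = 0.2271
n/ν for H2 = 0.9072/3 = 0.3024
Smallest n/ν is N2 → limiting reagent.
theoretical n(NH3) = (2/1) × 0.2271 = 0.4542 mol → 7.735 g
% yield = 3.78 / 7.735 × 100 = 48.87 %

48.9 %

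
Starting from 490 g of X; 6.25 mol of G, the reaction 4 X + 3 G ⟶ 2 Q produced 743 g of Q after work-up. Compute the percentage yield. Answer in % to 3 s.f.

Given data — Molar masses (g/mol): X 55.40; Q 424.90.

n(X) = 490.0 / 55.40 = 8.845 mol
n(G) = 6.250 mol
n/ν for X = 8.845/4 = 2.211
n/ν for G = 6.250/3 = 2.083
Smallest n/ν is G → limiting reagent.
theoretical n(Q) = (2/3) × 6.250 = 4.167 mol → 1771 g
% yield = 743 / 1771 × 100 = 41.95 %

42.0 %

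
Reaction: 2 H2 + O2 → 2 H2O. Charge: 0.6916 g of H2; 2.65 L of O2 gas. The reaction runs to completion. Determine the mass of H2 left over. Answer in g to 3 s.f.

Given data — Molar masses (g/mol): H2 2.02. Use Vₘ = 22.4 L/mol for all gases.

n(H2) = 0.6916 / 2.02 = 0.3424 mol
n(O2) = 2.650 / 22.4 = 0.1183 mol
n/ν for H2 = 0.3424/2 = 0.1712
n/ν for O2 = 0.1183/1 = 0.1183
Smallest n/ν is O2 → limiting reagent.
H2 consumed = (2/1) × 0.1183 = 0.2366 mol
H2 remaining = 0.3424 − 0.2366 = 0.1058 mol
mass = 0.1058 × 2.02 = 0.2137 g

0.214 g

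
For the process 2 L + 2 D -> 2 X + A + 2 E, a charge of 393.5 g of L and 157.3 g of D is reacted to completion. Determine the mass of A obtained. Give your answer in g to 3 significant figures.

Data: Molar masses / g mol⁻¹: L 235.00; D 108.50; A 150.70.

n(L) = 393.5 / 235.00 = 1.674 mol
n(D) = 157.3 / 108.50 = 1.450 mol
n/ν → L: 0.8370, D: 0.7250; D is limiting.
n(A) = (1/2) × 1.450 = 0.7250 mol
mass = 0.7250 × 150.70 = 109.3 g

109 g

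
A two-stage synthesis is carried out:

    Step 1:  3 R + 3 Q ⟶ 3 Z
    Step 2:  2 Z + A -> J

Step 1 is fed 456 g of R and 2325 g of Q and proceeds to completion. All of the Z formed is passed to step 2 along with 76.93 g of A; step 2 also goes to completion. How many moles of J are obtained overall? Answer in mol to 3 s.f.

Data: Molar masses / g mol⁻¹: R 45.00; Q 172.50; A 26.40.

2.91 mol

Step 1:
n(R) = 456.0 / 45.00 = 10.13 mol
n(Q) = 2325 / 172.50 = 13.48 mol
n/ν for R = 10.13/3 = 3.377
n/ν for Q = 13.48/3 = 4.493
Smallest n/ν is R → limiting reagent.
n(Z) produced = (3/3) × 10.13 = 10.13 mol
Step 2:
n(Z) available = 10.13 mol
n(A) = 76.93 / 26.40 = 2.914 mol
n/ν for Z = 10.13/2 = 5.065
n/ν for A = 2.914/1 = 2.914
Smallest n/ν is A → limiting reagent.
n(J) = (1/1) × 2.914 = 2.914 mol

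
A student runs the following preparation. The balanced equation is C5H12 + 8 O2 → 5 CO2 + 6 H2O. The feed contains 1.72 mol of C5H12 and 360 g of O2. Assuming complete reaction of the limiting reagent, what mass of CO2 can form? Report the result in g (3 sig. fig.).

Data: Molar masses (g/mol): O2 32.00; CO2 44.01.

n(C5H12) = 1.720 mol
n(O2) = 360.0 / 32.00 = 11.25 mol
n/ν → C5H12: 1.720, O2: 1.406; O2 is limiting.
n(CO2) = (5/8) × 11.25 = 7.031 mol
mass = 7.031 × 44.01 = 309.4 g

309 g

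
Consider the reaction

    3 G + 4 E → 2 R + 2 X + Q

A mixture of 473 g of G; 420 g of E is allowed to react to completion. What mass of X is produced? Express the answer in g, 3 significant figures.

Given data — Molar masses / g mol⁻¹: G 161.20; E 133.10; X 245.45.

n(G) = 473.0 / 161.20 = 2.934 mol
n(E) = 420.0 / 133.10 = 3.156 mol
n/ν → G: 0.9780, E: 0.7890; E is limiting.
n(X) = (2/4) × 3.156 = 1.578 mol
mass = 1.578 × 245.45 = 387.3 g

387 g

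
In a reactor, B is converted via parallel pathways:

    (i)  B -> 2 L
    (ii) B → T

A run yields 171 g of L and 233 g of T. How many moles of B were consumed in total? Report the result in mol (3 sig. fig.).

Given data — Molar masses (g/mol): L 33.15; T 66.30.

6.09 mol

n(L) = 171 / 33.15 = 5.158 mol
n(T) = 233 / 66.30 = 3.514 mol
n(B) via (i) = (1/2)×5.158 = 2.579 mol
n(B) via (ii) = (1/1)×3.514 = 3.514 mol
total n(B) = 2.579 + 3.514 = 6.093 mol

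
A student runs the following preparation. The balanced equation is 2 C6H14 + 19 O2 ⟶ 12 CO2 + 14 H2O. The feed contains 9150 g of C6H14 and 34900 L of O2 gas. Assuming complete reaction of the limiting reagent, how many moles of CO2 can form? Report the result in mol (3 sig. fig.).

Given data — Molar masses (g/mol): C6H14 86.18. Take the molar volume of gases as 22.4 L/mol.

637 mol

n(C6H14) = 9150 / 86.18 = 106.2 mol
n(O2) = 34900 / 22.4 = 1558 mol
n/ν for C6H14 = 106.2/2 = 53.10
n/ν for O2 = 1558/19 = 82.00
Smallest n/ν is C6H14 → limiting reagent.
n(CO2) = (12/2) × 106.2 = 637.2 mol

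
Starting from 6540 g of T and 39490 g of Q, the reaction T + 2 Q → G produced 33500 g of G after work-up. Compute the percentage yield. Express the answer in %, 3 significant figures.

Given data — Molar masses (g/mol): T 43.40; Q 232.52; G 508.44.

77.6 %

n(T) = 6540 / 43.40 = 150.7 mol
n(Q) = 39490 / 232.52 = 169.8 mol
n/ν → T: 150.7, Q: 84.90; Q is limiting.
theoretical n(G) = (1/2) × 169.8 = 84.90 mol → 43170 g
% yield = 33500 / 43170 × 100 = 77.60 %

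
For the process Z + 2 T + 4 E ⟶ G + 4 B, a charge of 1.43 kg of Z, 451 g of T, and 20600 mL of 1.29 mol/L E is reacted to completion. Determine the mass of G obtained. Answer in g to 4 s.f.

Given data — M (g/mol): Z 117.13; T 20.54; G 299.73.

1991 g

n(Z) = 1.430×1000 / 117.13 = 12.21 mol
n(T) = 451.0 / 20.54 = 21.96 mol
n(E) = 1.29 × 20600/1000 = 26.57 mol
n/ν → Z: 12.21, T: 10.98, E: 6.643; E is limiting.
n(G) = (1/4) × 26.57 = 6.643 mol
mass = 6.643 × 299.73 = 1991 g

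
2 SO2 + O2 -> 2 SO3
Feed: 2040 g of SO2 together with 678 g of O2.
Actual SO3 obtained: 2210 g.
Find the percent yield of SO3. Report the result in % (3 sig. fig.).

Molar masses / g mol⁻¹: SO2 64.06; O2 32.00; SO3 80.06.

n(SO2) = 2040 / 64.06 = 31.85 mol
n(O2) = 678.0 / 32.00 = 21.19 mol
n/ν for SO2 = 31.85/2 = 15.93
n/ν for O2 = 21.19/1 = 21.19
Smallest n/ν is SO2 → limiting reagent.
theoretical n(SO3) = (2/2) × 31.85 = 31.85 mol → 2550 g
% yield = 2210 / 2550 × 100 = 86.67 %

86.7 %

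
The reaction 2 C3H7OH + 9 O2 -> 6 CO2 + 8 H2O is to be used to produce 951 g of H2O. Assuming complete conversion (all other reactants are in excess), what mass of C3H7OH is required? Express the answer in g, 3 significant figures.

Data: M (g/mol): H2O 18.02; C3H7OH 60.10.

n(H2O) = 951 / 18.02 = 52.77 mol
n(C3H7OH) = (2/8) × 52.77 = 13.19 mol
mass = 13.19 × 60.10 = 792.7 g

793 g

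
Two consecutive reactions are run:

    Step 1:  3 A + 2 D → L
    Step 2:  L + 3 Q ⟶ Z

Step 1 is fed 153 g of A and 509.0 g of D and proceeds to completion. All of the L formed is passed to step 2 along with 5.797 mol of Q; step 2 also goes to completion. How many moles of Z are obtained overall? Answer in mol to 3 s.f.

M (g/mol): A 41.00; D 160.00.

Step 1:
n(A) = 153.0 / 41.00 = 3.732 mol
n(D) = 509.0 / 160.00 = 3.181 mol
n/ν for A = 3.732/3 = 1.244
n/ν for D = 3.181/2 = 1.591
Smallest n/ν is A → limiting reagent.
n(L) produced = (1/3) × 3.732 = 1.244 mol
Step 2:
n(L) available = 1.244 mol
n(Q) = 5.797 mol
n/ν for L = 1.244/1 = 1.244
n/ν for Q = 5.797/3 = 1.932
Smallest n/ν is L → limiting reagent.
n(Z) = (1/1) × 1.244 = 1.244 mol

1.24 mol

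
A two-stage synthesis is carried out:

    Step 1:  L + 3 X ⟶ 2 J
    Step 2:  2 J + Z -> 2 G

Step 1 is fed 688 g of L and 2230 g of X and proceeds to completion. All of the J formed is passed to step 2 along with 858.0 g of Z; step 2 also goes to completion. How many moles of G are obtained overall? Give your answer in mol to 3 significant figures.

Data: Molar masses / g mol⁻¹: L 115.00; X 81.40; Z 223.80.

7.67 mol

Step 1:
n(L) = 688.0 / 115.00 = 5.983 mol
n(X) = 2230 / 81.40 = 27.40 mol
n/ν for L = 5.983/1 = 5.983
n/ν for X = 27.40/3 = 9.133
Smallest n/ν is L → limiting reagent.
n(J) produced = (2/1) × 5.983 = 11.97 mol
Step 2:
n(J) available = 11.97 mol
n(Z) = 858.0 / 223.80 = 3.834 mol
n/ν for J = 11.97/2 = 5.985
n/ν for Z = 3.834/1 = 3.834
Smallest n/ν is Z → limiting reagent.
n(G) = (2/1) × 3.834 = 7.668 mol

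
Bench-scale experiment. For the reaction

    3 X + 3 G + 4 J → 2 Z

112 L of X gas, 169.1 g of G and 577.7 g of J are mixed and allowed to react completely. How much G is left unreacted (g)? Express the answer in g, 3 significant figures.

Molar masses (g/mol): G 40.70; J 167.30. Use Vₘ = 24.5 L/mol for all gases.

n(X) = 112.0 / 24.5 = 4.571 mol
n(G) = 169.1 / 40.70 = 4.155 mol
n(J) = 577.7 / 167.30 = 3.453 mol
n/ν for X = 4.571/3 = 1.524
n/ν for G = 4.155/3 = 1.385
n/ν for J = 3.453/4 = 0.8633
Smallest n/ν is J → limiting reagent.
G consumed = (3/4) × 3.453 = 2.590 mol
G remaining = 4.155 − 2.590 = 1.565 mol
mass = 1.565 × 40.70 = 63.70 g

63.7 g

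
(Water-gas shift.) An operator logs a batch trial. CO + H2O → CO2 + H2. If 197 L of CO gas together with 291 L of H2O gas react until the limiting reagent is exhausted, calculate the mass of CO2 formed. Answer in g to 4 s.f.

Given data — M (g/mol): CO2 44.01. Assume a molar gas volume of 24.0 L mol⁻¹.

n(CO) = 197.0 / 24.0 = 8.208 mol
n(H2O) = 291.0 / 24.0 = 12.13 mol
n/ν → CO: 8.208, H2O: 12.13; CO is limiting.
n(CO2) = (1/1) × 8.208 = 8.208 mol
mass = 8.208 × 44.01 = 361.2 g

361.2 g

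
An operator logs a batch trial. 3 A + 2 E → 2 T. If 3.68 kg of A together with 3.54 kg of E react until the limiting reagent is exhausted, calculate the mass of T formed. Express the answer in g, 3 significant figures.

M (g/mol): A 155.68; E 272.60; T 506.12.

6570 g

n(A) = 3.680×1000 / 155.68 = 23.64 mol
n(E) = 3.540×1000 / 272.60 = 12.99 mol
n/ν for A = 23.64/3 = 7.880
n/ν for E = 12.99/2 = 6.495
Smallest n/ν is E → limiting reagent.
n(T) = (2/2) × 12.99 = 12.99 mol
mass = 12.99 × 506.12 = 6574 g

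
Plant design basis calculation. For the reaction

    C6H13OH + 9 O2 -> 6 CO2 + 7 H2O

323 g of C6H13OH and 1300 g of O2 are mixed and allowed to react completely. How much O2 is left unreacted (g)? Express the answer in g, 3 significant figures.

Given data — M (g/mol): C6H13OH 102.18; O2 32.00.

390 g

n(C6H13OH) = 323.0 / 102.18 = 3.161 mol
n(O2) = 1300 / 32.00 = 40.63 mol
n/ν → C6H13OH: 3.161, O2: 4.514; C6H13OH is limiting.
O2 consumed = (9/1) × 3.161 = 28.45 mol
O2 remaining = 40.63 − 28.45 = 12.18 mol
mass = 12.18 × 32.00 = 389.8 g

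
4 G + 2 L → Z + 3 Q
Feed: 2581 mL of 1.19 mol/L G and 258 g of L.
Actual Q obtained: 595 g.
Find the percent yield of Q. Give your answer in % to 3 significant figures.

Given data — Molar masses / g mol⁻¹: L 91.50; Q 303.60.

n(G) = 1.19 × 2581/1000 = 3.071 mol
n(L) = 258.0 / 91.50 = 2.820 mol
n/ν for G = 3.071/4 = 0.7678
n/ν for L = 2.820/2 = 1.410
Smallest n/ν is G → limiting reagent.
theoretical n(Q) = (3/4) × 3.071 = 2.303 mol → 699.2 g
% yield = 595 / 699.2 × 100 = 85.10 %

85.1 %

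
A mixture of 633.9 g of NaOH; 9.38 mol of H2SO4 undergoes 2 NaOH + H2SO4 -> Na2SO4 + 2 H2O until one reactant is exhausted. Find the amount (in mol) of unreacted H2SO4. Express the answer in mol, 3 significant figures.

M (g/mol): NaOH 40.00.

n(NaOH) = 633.9 / 40.00 = 15.85 mol
n(H2SO4) = 9.380 mol
n/ν → NaOH: 7.925, H2SO4: 9.380; NaOH is limiting.
H2SO4 consumed = (1/2) × 15.85 = 7.925 mol
H2SO4 remaining = 9.380 − 7.925 = 1.455 mol

1.46 mol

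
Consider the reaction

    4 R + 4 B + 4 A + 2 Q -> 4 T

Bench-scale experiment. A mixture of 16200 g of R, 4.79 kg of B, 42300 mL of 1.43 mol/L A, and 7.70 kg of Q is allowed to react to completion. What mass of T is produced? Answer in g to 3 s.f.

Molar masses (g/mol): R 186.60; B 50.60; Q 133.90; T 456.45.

n(R) = 16200 / 186.60 = 86.82 mol
n(B) = 4.790×1000 / 50.60 = 94.66 mol
n(A) = 1.43 × 42300/1000 = 60.49 mol
n(Q) = 7.700×1000 / 133.90 = 57.51 mol
n/ν → R: 21.71, B: 23.67, A: 15.12, Q: 28.76; A is limiting.
n(T) = (4/4) × 60.49 = 60.49 mol
mass = 60.49 × 456.45 = 27610 g

27600 g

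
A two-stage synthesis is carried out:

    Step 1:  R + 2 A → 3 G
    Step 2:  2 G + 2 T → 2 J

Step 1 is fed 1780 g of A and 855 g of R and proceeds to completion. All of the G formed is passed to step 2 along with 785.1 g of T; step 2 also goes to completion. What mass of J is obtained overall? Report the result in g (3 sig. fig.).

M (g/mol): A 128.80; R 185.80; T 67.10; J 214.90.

2510 g

Step 1:
n(A) = 1780 / 128.80 = 13.82 mol
n(R) = 855.0 / 185.80 = 4.602 mol
n/ν → A: 6.910, R: 4.602; R is limiting.
n(G) produced = (3/1) × 4.602 = 13.81 mol
Step 2:
n(G) available = 13.81 mol
n(T) = 785.1 / 67.10 = 11.70 mol
n/ν → G: 6.905, T: 5.850; T is limiting.
n(J) = (2/2) × 11.70 = 11.70 mol
mass = 11.70 × 214.90 = 2514 g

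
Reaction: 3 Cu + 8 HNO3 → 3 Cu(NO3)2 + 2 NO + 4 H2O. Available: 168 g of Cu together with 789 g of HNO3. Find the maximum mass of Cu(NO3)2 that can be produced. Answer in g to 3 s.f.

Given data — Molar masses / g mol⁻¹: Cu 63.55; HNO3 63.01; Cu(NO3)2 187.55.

n(Cu) = 168.0 / 63.55 = 2.644 mol
n(HNO3) = 789.0 / 63.01 = 12.52 mol
n/ν for Cu = 2.644/3 = 0.8813
n/ν for HNO3 = 12.52/8 = 1.565
Smallest n/ν is Cu → limiting reagent.
n(Cu(NO3)2) = (3/3) × 2.644 = 2.644 mol
mass = 2.644 × 187.55 = 495.9 g

496 g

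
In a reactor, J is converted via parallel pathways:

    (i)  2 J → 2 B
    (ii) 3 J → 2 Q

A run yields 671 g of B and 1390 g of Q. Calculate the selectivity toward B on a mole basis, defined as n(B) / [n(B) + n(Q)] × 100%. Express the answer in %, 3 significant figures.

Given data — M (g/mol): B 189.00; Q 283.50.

42.0 %

n(B) = 671 / 189.00 = 3.550 mol
n(Q) = 1390 / 283.50 = 4.903 mol
selectivity = 3.550/(3.550+4.903) × 100 = 42.00 %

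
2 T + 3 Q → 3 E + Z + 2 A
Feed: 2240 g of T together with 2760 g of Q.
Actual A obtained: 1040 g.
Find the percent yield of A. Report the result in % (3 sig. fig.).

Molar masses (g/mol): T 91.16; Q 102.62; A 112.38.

n(T) = 2240 / 91.16 = 24.57 mol
n(Q) = 2760 / 102.62 = 26.90 mol
n/ν → T: 12.29, Q: 8.967; Q is limiting.
theoretical n(A) = (2/3) × 26.90 = 17.93 mol → 2015 g
% yield = 1040 / 2015 × 100 = 51.61 %

51.6 %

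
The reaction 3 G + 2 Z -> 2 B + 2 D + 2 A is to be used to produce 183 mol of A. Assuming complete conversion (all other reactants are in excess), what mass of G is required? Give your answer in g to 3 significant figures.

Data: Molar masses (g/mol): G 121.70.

n(A) = 183.0 mol
n(G) = (3/2) × 183.0 = 274.5 mol
mass = 274.5 × 121.70 = 33410 g

33400 g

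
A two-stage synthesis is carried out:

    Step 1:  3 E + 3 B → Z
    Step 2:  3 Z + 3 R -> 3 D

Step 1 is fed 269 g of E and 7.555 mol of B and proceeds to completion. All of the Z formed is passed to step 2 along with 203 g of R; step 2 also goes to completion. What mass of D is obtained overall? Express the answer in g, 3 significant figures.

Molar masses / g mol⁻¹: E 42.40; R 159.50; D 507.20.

Step 1:
n(E) = 269.0 / 42.40 = 6.344 mol
n(B) = 7.555 mol
n/ν for E = 6.344/3 = 2.115
n/ν for B = 7.555/3 = 2.518
Smallest n/ν is E → limiting reagent.
n(Z) produced = (1/3) × 6.344 = 2.115 mol
Step 2:
n(Z) available = 2.115 mol
n(R) = 203.0 / 159.50 = 1.273 mol
n/ν for Z = 2.115/3 = 0.7050
n/ν for R = 1.273/3 = 0.4243
Smallest n/ν is R → limiting reagent.
n(D) = (3/3) × 1.273 = 1.273 mol
mass = 1.273 × 507.20 = 645.7 g

646 g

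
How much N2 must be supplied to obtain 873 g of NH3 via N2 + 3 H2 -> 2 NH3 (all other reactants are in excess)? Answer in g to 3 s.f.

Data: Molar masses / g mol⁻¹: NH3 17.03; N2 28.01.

n(NH3) = 873 / 17.03 = 51.26 mol
n(N2) = (1/2) × 51.26 = 25.63 mol
mass = 25.63 × 28.01 = 717.9 g

718 g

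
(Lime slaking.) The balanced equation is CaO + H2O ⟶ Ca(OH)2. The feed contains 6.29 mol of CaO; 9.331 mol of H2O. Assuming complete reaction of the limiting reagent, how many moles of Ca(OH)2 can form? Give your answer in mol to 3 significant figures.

6.29 mol

n(CaO) = 6.290 mol
n(H2O) = 9.331 mol
n/ν for CaO = 6.290/1 = 6.290
n/ν for H2O = 9.331/1 = 9.331
Smallest n/ν is CaO → limiting reagent.
n(Ca(OH)2) = (1/1) × 6.290 = 6.290 mol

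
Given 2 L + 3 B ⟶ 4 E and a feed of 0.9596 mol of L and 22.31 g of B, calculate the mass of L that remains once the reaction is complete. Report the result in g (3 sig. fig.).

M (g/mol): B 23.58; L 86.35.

28.4 g

n(L) = 0.9596 mol
n(B) = 22.31 / 23.58 = 0.9461 mol
n/ν → L: 0.4798, B: 0.3154; B is limiting.
L consumed = (2/3) × 0.9461 = 0.6307 mol
L remaining = 0.9596 − 0.6307 = 0.3289 mol
mass = 0.3289 × 86.35 = 28.40 g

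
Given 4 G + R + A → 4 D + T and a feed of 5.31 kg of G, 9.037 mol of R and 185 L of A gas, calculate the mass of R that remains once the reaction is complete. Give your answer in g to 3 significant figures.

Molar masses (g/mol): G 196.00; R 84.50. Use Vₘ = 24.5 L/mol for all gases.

n(G) = 5.310×1000 / 196.00 = 27.09 mol
n(R) = 9.037 mol
n(A) = 185.0 / 24.5 = 7.551 mol
n/ν for G = 27.09/4 = 6.773
n/ν for R = 9.037/1 = 9.037
n/ν for A = 7.551/1 = 7.551
Smallest n/ν is G → limiting reagent.
R consumed = (1/4) × 27.09 = 6.773 mol
R remaining = 9.037 − 6.773 = 2.264 mol
mass = 2.264 × 84.50 = 191.3 g

191 g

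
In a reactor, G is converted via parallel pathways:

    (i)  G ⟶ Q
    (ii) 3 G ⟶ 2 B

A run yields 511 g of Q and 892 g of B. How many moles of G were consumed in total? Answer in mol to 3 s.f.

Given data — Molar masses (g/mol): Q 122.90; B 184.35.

11.4 mol

n(Q) = 511 / 122.90 = 4.158 mol
n(B) = 892 / 184.35 = 4.839 mol
n(G) via (i) = (1/1)×4.158 = 4.158 mol
n(G) via (ii) = (3/2)×4.839 = 7.259 mol
total n(G) = 4.158 + 7.259 = 11.42 mol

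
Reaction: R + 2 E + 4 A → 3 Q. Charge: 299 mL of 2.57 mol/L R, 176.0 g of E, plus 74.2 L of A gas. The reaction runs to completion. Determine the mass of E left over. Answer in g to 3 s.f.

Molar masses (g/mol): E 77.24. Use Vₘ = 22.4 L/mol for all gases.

57.3 g

n(R) = 2.57 × 299.0/1000 = 0.7684 mol
n(E) = 176.0 / 77.24 = 2.279 mol
n(A) = 74.20 / 22.4 = 3.313 mol
n/ν for R = 0.7684/1 = 0.7684
n/ν for E = 2.279/2 = 1.140
n/ν for A = 3.313/4 = 0.8283
Smallest n/ν is R → limiting reagent.
E consumed = (2/1) × 0.7684 = 1.537 mol
E remaining = 2.279 − 1.537 = 0.7420 mol
mass = 0.7420 × 77.24 = 57.31 g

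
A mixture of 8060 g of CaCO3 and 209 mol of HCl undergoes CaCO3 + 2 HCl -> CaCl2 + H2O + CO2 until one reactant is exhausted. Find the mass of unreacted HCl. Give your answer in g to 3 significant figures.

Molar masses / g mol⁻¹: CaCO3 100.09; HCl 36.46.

1750 g

n(CaCO3) = 8060 / 100.09 = 80.53 mol
n(HCl) = 209.0 mol
n/ν for CaCO3 = 80.53/1 = 80.53
n/ν for HCl = 209.0/2 = 104.5
Smallest n/ν is CaCO3 → limiting reagent.
HCl consumed = (2/1) × 80.53 = 161.1 mol
HCl remaining = 209.0 − 161.1 = 47.90 mol
mass = 47.90 × 36.46 = 1746 g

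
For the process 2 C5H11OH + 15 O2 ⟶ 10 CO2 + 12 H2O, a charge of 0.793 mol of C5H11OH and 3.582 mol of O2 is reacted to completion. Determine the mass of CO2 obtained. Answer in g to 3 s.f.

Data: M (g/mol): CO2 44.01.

n(C5H11OH) = 0.7930 mol
n(O2) = 3.582 mol
n/ν → C5H11OH: 0.3965, O2: 0.2388; O2 is limiting.
n(CO2) = (10/15) × 3.582 = 2.388 mol
mass = 2.388 × 44.01 = 105.1 g

105 g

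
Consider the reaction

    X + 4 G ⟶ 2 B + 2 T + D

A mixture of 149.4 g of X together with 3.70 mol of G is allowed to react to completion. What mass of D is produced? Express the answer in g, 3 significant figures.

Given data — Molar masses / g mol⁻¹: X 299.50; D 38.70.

19.3 g

n(X) = 149.4 / 299.50 = 0.4988 mol
n(G) = 3.700 mol
n/ν for X = 0.4988/1 = 0.4988
n/ν for G = 3.700/4 = 0.9250
Smallest n/ν is X → limiting reagent.
n(D) = (1/1) × 0.4988 = 0.4988 mol
mass = 0.4988 × 38.70 = 19.30 g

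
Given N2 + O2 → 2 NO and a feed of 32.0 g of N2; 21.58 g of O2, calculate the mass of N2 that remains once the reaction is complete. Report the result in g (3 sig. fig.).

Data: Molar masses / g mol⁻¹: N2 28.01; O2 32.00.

n(N2) = 32.00 / 28.01 = 1.142 mol
n(O2) = 21.58 / 32.00 = 0.6744 mol
n/ν for N2 = 1.142/1 = 1.142
n/ν for O2 = 0.6744/1 = 0.6744
Smallest n/ν is O2 → limiting reagent.
N2 consumed = (1/1) × 0.6744 = 0.6744 mol
N2 remaining = 1.142 − 0.6744 = 0.4676 mol
mass = 0.4676 × 28.01 = 13.10 g

13.1 g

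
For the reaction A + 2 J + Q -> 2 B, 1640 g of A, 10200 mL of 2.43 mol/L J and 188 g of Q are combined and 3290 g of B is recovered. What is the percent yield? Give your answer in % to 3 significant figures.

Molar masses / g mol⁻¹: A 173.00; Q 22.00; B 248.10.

77.6 %

n(A) = 1640 / 173.00 = 9.480 mol
n(J) = 2.43 × 10200/1000 = 24.79 mol
n(Q) = 188.0 / 22.00 = 8.545 mol
n/ν for A = 9.480/1 = 9.480
n/ν for J = 24.79/2 = 12.40
n/ν for Q = 8.545/1 = 8.545
Smallest n/ν is Q → limiting reagent.
theoretical n(B) = (2/1) × 8.545 = 17.09 mol → 4240 g
% yield = 3290 / 4240 × 100 = 77.59 %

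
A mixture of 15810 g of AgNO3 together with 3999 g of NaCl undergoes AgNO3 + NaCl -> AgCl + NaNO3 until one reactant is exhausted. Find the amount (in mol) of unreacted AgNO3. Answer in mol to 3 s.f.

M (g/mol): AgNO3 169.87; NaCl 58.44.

24.6 mol

n(AgNO3) = 15810 / 169.87 = 93.07 mol
n(NaCl) = 3999 / 58.44 = 68.43 mol
n/ν for AgNO3 = 93.07/1 = 93.07
n/ν for NaCl = 68.43/1 = 68.43
Smallest n/ν is NaCl → limiting reagent.
AgNO3 consumed = (1/1) × 68.43 = 68.43 mol
AgNO3 remaining = 93.07 − 68.43 = 24.64 mol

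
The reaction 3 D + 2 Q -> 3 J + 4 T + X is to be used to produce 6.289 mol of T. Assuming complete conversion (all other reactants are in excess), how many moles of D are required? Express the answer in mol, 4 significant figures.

4.717 mol

n(T) = 6.289 mol
n(D) = (3/4) × 6.289 = 4.717 mol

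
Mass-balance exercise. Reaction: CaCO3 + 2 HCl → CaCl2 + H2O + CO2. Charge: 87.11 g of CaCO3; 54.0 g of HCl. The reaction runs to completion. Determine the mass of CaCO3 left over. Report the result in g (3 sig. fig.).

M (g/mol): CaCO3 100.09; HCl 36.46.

13.0 g

n(CaCO3) = 87.11 / 100.09 = 0.8703 mol
n(HCl) = 54.00 / 36.46 = 1.481 mol
n/ν → CaCO3: 0.8703, HCl: 0.7405; HCl is limiting.
CaCO3 consumed = (1/2) × 1.481 = 0.7405 mol
CaCO3 remaining = 0.8703 − 0.7405 = 0.1298 mol
mass = 0.1298 × 100.09 = 12.99 g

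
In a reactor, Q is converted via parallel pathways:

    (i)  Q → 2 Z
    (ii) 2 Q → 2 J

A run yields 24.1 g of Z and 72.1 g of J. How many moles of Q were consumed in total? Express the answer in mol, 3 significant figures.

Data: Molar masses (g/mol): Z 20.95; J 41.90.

2.30 mol

n(Z) = 24.1 / 20.95 = 1.150 mol
n(J) = 72.1 / 41.90 = 1.721 mol
n(Q) via (i) = (1/2)×1.150 = 0.5750 mol
n(Q) via (ii) = (2/2)×1.721 = 1.721 mol
total n(Q) = 0.5750 + 1.721 = 2.296 mol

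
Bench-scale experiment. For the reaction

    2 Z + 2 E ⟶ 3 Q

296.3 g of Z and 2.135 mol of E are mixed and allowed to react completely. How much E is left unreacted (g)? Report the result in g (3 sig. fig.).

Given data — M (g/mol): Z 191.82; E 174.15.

103 g

n(Z) = 296.3 / 191.82 = 1.545 mol
n(E) = 2.135 mol
n/ν → Z: 0.7725, E: 1.068; Z is limiting.
E consumed = (2/2) × 1.545 = 1.545 mol
E remaining = 2.135 − 1.545 = 0.5900 mol
mass = 0.5900 × 174.15 = 102.7 g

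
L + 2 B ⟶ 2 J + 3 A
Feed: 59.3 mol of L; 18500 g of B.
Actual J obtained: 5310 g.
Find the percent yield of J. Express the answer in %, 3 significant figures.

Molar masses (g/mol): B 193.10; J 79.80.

69.5 %

n(L) = 59.30 mol
n(B) = 18500 / 193.10 = 95.81 mol
n/ν for L = 59.30/1 = 59.30
n/ν for B = 95.81/2 = 47.91
Smallest n/ν is B → limiting reagent.
theoretical n(J) = (2/2) × 95.81 = 95.81 mol → 7646 g
% yield = 5310 / 7646 × 100 = 69.45 %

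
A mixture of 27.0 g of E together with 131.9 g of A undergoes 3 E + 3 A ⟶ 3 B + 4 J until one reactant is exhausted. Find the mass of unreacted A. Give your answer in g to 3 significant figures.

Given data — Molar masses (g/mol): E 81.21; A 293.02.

n(E) = 27.00 / 81.21 = 0.3325 mol
n(A) = 131.9 / 293.02 = 0.4501 mol
n/ν → E: 0.1108, A: 0.1500; E is limiting.
A consumed = (3/3) × 0.3325 = 0.3325 mol
A remaining = 0.4501 − 0.3325 = 0.1176 mol
mass = 0.1176 × 293.02 = 34.46 g

34.5 g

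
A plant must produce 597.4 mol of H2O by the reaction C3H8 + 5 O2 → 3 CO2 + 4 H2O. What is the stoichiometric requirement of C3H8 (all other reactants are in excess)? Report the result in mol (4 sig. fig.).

149.4 mol

n(H2O) = 597.4 mol
n(C3H8) = (1/4) × 597.4 = 149.4 mol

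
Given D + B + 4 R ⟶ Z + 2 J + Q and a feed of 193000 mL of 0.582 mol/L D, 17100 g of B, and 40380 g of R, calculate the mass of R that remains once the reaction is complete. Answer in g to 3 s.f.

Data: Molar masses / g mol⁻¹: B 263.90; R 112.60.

11200 g

n(D) = 0.582 × 193000/1000 = 112.3 mol
n(B) = 17100 / 263.90 = 64.80 mol
n(R) = 40380 / 112.60 = 358.6 mol
n/ν for D = 112.3/1 = 112.3
n/ν for B = 64.80/1 = 64.80
n/ν for R = 358.6/4 = 89.65
Smallest n/ν is B → limiting reagent.
R consumed = (4/1) × 64.80 = 259.2 mol
R remaining = 358.6 − 259.2 = 99.40 mol
mass = 99.40 × 112.60 = 11190 g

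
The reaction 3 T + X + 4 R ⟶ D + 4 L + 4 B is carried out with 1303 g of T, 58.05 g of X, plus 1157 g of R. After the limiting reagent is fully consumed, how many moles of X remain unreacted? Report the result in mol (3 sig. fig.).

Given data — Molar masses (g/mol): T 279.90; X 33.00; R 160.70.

0.207 mol

n(T) = 1303 / 279.90 = 4.655 mol
n(X) = 58.05 / 33.00 = 1.759 mol
n(R) = 1157 / 160.70 = 7.200 mol
n/ν for T = 4.655/3 = 1.552
n/ν for X = 1.759/1 = 1.759
n/ν for R = 7.200/4 = 1.800
Smallest n/ν is T → limiting reagent.
X consumed = (1/3) × 4.655 = 1.552 mol
X remaining = 1.759 − 1.552 = 0.2070 mol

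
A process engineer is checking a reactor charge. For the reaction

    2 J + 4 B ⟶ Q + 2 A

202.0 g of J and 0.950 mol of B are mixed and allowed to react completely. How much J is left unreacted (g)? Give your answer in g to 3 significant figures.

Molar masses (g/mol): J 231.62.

n(J) = 202.0 / 231.62 = 0.8721 mol
n(B) = 0.9500 mol
n/ν for J = 0.8721/2 = 0.4361
n/ν for B = 0.9500/4 = 0.2375
Smallest n/ν is B → limiting reagent.
J consumed = (2/4) × 0.9500 = 0.4750 mol
J remaining = 0.8721 − 0.4750 = 0.3971 mol
mass = 0.3971 × 231.62 = 91.98 g

92.0 g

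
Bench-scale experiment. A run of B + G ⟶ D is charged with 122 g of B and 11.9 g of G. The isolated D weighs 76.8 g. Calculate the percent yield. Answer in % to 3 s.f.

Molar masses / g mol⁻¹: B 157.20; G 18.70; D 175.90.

n(B) = 122.0 / 157.20 = 0.7761 mol
n(G) = 11.90 / 18.70 = 0.6364 mol
n/ν for B = 0.7761/1 = 0.7761
n/ν for G = 0.6364/1 = 0.6364
Smallest n/ν is G → limiting reagent.
theoretical n(D) = (1/1) × 0.6364 = 0.6364 mol → 111.9 g
% yield = 76.8 / 111.9 × 100 = 68.63 %

68.6 %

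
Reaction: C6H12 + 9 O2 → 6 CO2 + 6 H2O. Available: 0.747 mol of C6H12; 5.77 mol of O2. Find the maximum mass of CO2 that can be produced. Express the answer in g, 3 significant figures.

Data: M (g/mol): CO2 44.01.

n(C6H12) = 0.7470 mol
n(O2) = 5.770 mol
n/ν for C6H12 = 0.7470/1 = 0.7470
n/ν for O2 = 5.770/9 = 0.6411
Smallest n/ν is O2 → limiting reagent.
n(CO2) = (6/9) × 5.770 = 3.847 mol
mass = 3.847 × 44.01 = 169.3 g

169 g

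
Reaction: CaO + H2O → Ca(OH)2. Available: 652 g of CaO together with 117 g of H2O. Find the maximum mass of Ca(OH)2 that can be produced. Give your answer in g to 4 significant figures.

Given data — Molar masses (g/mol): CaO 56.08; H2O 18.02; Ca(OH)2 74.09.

481.1 g

n(CaO) = 652.0 / 56.08 = 11.63 mol
n(H2O) = 117.0 / 18.02 = 6.493 mol
n/ν → CaO: 11.63, H2O: 6.493; H2O is limiting.
n(Ca(OH)2) = (1/1) × 6.493 = 6.493 mol
mass = 6.493 × 74.09 = 481.1 g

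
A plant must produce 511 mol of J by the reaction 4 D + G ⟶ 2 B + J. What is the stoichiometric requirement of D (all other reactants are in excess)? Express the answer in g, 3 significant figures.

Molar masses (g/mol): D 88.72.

n(J) = 511.0 mol
n(D) = (4/1) × 511.0 = 2044 mol
mass = 2044 × 88.72 = 181300 g

181000 g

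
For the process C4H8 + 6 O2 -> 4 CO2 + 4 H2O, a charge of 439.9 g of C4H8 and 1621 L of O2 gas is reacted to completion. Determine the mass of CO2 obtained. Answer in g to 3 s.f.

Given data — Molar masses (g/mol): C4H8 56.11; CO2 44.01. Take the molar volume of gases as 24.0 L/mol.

n(C4H8) = 439.9 / 56.11 = 7.840 mol
n(O2) = 1621 / 24.0 = 67.54 mol
n/ν → C4H8: 7.840, O2: 11.26; C4H8 is limiting.
n(CO2) = (4/1) × 7.840 = 31.36 mol
mass = 31.36 × 44.01 = 1380 g

1380 g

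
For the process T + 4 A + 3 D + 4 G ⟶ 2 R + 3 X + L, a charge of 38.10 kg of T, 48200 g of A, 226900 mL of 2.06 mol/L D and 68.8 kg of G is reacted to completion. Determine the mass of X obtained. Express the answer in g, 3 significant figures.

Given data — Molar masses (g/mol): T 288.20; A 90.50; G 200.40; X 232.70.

59900 g

n(T) = 38.10×1000 / 288.20 = 132.2 mol
n(A) = 48200 / 90.50 = 532.6 mol
n(D) = 2.06 × 226900/1000 = 467.4 mol
n(G) = 68.80×1000 / 200.40 = 343.3 mol
n/ν for T = 132.2/1 = 132.2
n/ν for A = 532.6/4 = 133.2
n/ν for D = 467.4/3 = 155.8
n/ν for G = 343.3/4 = 85.83
Smallest n/ν is G → limiting reagent.
n(X) = (3/4) × 343.3 = 257.5 mol
mass = 257.5 × 232.70 = 59920 g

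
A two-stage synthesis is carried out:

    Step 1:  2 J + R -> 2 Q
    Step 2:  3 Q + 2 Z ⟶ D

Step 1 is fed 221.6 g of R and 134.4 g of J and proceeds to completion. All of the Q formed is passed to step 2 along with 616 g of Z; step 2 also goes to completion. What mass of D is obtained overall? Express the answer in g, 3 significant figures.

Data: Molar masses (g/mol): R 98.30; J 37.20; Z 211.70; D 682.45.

822 g

Step 1:
n(R) = 221.6 / 98.30 = 2.254 mol
n(J) = 134.4 / 37.20 = 3.613 mol
n/ν for R = 2.254/1 = 2.254
n/ν for J = 3.613/2 = 1.807
Smallest n/ν is J → limiting reagent.
n(Q) produced = (2/2) × 3.613 = 3.613 mol
Step 2:
n(Q) available = 3.613 mol
n(Z) = 616.0 / 211.70 = 2.910 mol
n/ν for Q = 3.613/3 = 1.204
n/ν for Z = 2.910/2 = 1.455
Smallest n/ν is Q → limiting reagent.
n(D) = (1/3) × 3.613 = 1.204 mol
mass = 1.204 × 682.45 = 821.7 g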